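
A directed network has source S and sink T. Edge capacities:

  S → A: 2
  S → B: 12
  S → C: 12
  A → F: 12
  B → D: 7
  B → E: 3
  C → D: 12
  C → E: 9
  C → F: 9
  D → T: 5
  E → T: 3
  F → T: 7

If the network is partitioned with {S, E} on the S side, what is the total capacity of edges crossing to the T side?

29

Edges leaving {S, E}: S→A (2), S→B (12), S→C (12), E→T (3).
Cut capacity = 2 + 12 + 12 + 3 = 29.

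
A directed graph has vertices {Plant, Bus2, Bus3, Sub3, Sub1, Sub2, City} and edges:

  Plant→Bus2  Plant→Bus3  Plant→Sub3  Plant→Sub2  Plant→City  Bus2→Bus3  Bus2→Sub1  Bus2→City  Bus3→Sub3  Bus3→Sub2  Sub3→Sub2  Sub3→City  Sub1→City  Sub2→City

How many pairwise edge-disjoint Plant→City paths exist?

4

Assign every edge capacity 1; by Menger, the answer equals the max flow.
Path Plant→City (+1); total 1.
Path Plant→Bus2→City (+1); total 2.
Path Plant→Sub3→City (+1); total 3.
Path Plant→Sub2→City (+1); total 4.
No residual Plant→City path; max flow = 4.
Certifying cut of size 4: {Plant→Bus2, Plant→City, Sub2→City, Sub3→City}.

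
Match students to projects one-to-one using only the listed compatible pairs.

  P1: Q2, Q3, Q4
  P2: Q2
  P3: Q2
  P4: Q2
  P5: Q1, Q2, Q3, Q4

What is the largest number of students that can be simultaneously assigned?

3

Unit-capacity flow: source→left, listed edges, right→sink; max matching = max flow.
Augmenting path P1→Q2 (+1); matched 1.
Augmenting path P5→Q1 (+1); matched 2.
Augmenting path P2→Q2→P1→Q3 (+1); matched 3.
No augmenting path remains; maximum matching = 3.
König certificate: {P1, P5, Q2} is a vertex cover of size 3 (every listed pair touches it), so no matching can be larger.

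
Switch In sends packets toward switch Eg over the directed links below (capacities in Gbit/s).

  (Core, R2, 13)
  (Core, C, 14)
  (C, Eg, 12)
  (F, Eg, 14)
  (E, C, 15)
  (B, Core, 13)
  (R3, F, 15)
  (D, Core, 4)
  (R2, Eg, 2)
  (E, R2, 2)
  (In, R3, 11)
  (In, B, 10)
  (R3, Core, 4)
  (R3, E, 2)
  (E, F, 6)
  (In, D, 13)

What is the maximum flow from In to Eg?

25

Augment In→R3→F→Eg: bottleneck 11, flow now 11.
Augment In→D→Core→R2→Eg: bottleneck 2, flow now 13.
Augment In→D→Core→C→Eg: bottleneck 2, flow now 15.
Augment In→B→Core→C→Eg: bottleneck 10, flow now 25.
No augmenting path remains; maximum flow = 25.
In the residual graph, reachable from In: {In, D}.
Min-cut edges: In→R3 (11), In→B (10), D→Core (4); capacity 11 + 10 + 4 = 25.
This cut is saturated, so no flow can exceed 25.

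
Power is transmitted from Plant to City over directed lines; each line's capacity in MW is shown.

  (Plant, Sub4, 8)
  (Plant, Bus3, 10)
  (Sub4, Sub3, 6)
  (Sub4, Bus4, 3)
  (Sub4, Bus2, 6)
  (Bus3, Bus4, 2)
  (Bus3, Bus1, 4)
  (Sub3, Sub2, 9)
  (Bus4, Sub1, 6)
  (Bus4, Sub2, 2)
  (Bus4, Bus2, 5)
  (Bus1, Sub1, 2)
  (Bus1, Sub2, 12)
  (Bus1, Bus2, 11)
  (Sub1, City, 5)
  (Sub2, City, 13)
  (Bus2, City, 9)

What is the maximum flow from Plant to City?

14

Augment Plant→Sub4→Bus2→City: bottleneck 6, flow now 6.
Augment Plant→Sub4→Sub3→Sub2→City: bottleneck 2, flow now 8.
Augment Plant→Bus3→Bus4→Sub1→City: bottleneck 2, flow now 10.
Augment Plant→Bus3→Bus1→Sub1→City: bottleneck 2, flow now 12.
Augment Plant→Bus3→Bus1→Sub2→City: bottleneck 2, flow now 14.
No augmenting path remains; maximum flow = 14.
In the residual graph, reachable from Plant: {Plant, Bus3}.
Min-cut edges: Plant→Sub4 (8), Bus3→Bus4 (2), Bus3→Bus1 (4); capacity 8 + 2 + 4 = 14.
This cut is saturated, so no flow can exceed 14.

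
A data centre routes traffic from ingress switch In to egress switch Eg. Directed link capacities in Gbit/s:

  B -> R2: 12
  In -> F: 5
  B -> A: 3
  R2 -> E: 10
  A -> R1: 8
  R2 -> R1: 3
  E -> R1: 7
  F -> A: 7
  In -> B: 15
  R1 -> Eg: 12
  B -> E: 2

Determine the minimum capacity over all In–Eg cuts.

Augment In→B→A→R1→Eg: bottleneck 3, flow now 3.
Augment In→B→E→R1→Eg: bottleneck 2, flow now 5.
Augment In→B→R2→R1→Eg: bottleneck 3, flow now 8.
Augment In→F→A→R1→Eg: bottleneck 4, flow now 12.
No augmenting path remains; maximum flow = 12.
By max-flow min-cut, the minimum cut capacity equals the max flow.
In the residual graph, reachable from In: {In, B, F, A, E, R2, R1}.
Min-cut edges: R1→Eg (12); capacity 12 = 12.

12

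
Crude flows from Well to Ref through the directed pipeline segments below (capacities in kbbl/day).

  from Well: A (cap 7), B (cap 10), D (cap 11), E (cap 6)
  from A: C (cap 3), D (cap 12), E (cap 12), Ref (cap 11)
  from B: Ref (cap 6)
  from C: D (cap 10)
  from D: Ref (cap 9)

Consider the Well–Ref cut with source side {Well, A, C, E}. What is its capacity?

54

Edges leaving {Well, A, C, E}: Well→B (10), Well→D (11), A→D (12), A→Ref (11), C→D (10).
Cut capacity = 10 + 11 + 12 + 11 + 10 = 54.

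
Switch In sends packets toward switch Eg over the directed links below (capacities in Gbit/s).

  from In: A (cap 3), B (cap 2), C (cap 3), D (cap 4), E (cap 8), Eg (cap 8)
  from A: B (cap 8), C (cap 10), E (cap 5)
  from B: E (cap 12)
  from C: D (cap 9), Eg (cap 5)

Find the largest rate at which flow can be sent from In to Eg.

Augment In→Eg: bottleneck 8, flow now 8.
Augment In→C→Eg: bottleneck 3, flow now 11.
Augment In→A→C→Eg: bottleneck 2, flow now 13.
No augmenting path remains; maximum flow = 13.
In the residual graph, reachable from In: {In, A, B, C, D, E}.
Min-cut edges: In→Eg (8), C→Eg (5); capacity 8 + 5 = 13.
This cut is saturated, so no flow can exceed 13.

13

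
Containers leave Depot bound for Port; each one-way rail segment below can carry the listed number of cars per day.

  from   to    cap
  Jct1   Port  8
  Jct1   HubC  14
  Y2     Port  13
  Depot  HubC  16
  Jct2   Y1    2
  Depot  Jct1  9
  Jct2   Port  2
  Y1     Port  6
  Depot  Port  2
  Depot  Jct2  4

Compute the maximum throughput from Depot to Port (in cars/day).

Augment Depot→Port: bottleneck 2, flow now 2.
Augment Depot→Jct2→Port: bottleneck 2, flow now 4.
Augment Depot→Jct1→Port: bottleneck 8, flow now 12.
Augment Depot→Jct2→Y1→Port: bottleneck 2, flow now 14.
No augmenting path remains; maximum flow = 14.
In the residual graph, reachable from Depot: {Depot, Jct1, HubC}.
Min-cut edges: Depot→Jct2 (4), Depot→Port (2), Jct1→Port (8); capacity 4 + 2 + 8 = 14.
This cut is saturated, so no flow can exceed 14.

14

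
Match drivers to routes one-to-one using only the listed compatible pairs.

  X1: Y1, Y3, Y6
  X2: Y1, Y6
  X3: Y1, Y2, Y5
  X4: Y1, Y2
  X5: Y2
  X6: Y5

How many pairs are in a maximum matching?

5

Unit-capacity flow: source→left, listed edges, right→sink; max matching = max flow.
Augmenting path X1→Y1 (+1); matched 1.
Augmenting path X2→Y6 (+1); matched 2.
Augmenting path X3→Y2 (+1); matched 3.
Augmenting path X6→Y5 (+1); matched 4.
Augmenting path X4→Y1→X1→Y3 (+1); matched 5.
No augmenting path remains; maximum matching = 5.
König certificate: {X1, X2, Y1, Y2, Y5} is a vertex cover of size 5 (every listed pair touches it), so no matching can be larger.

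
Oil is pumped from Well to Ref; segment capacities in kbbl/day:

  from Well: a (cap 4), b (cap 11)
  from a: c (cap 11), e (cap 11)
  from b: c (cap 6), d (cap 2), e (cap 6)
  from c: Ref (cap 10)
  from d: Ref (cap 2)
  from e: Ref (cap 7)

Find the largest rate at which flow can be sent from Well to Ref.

15

Augment Well→a→c→Ref: bottleneck 4, flow now 4.
Augment Well→b→c→Ref: bottleneck 6, flow now 10.
Augment Well→b→d→Ref: bottleneck 2, flow now 12.
Augment Well→b→e→Ref: bottleneck 3, flow now 15.
No augmenting path remains; maximum flow = 15.
In the residual graph, reachable from Well: {Well}.
Min-cut edges: Well→a (4), Well→b (11); capacity 4 + 11 = 15.
This cut is saturated, so no flow can exceed 15.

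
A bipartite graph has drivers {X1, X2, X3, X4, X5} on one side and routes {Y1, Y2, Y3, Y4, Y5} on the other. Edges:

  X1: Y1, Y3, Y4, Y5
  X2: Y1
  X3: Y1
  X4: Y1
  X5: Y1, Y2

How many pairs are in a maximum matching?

Unit-capacity flow: source→left, listed edges, right→sink; max matching = max flow.
Augmenting path X1→Y1 (+1); matched 1.
Augmenting path X5→Y2 (+1); matched 2.
Augmenting path X2→Y1→X1→Y3 (+1); matched 3.
No augmenting path remains; maximum matching = 3.
König certificate: {X1, X5, Y1} is a vertex cover of size 3 (every listed pair touches it), so no matching can be larger.

3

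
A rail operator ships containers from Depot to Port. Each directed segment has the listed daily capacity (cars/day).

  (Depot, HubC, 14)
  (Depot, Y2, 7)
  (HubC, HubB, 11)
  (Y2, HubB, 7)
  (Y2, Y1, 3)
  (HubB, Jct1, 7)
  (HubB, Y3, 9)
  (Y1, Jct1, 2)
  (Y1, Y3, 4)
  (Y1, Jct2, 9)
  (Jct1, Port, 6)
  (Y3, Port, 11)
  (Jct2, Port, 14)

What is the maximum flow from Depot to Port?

18

Augment Depot→HubC→HubB→Jct1→Port: bottleneck 6, flow now 6.
Augment Depot→HubC→HubB→Y3→Port: bottleneck 5, flow now 11.
Augment Depot→Y2→HubB→Y3→Port: bottleneck 4, flow now 15.
Augment Depot→Y2→Y1→Y3→Port: bottleneck 2, flow now 17.
Augment Depot→Y2→Y1→Jct2→Port: bottleneck 1, flow now 18.
No augmenting path remains; maximum flow = 18.
In the residual graph, reachable from Depot: {Depot, HubC}.
Min-cut edges: Depot→Y2 (7), HubC→HubB (11); capacity 7 + 11 = 18.
This cut is saturated, so no flow can exceed 18.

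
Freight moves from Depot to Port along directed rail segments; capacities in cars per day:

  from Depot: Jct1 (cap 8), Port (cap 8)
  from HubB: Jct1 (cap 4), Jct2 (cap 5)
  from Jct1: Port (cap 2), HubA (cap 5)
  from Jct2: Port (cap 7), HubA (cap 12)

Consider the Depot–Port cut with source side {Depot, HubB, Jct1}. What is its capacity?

Edges leaving {Depot, HubB, Jct1}: Depot→Port (8), HubB→Jct2 (5), Jct1→HubA (5), Jct1→Port (2).
Cut capacity = 8 + 5 + 5 + 2 = 20.

20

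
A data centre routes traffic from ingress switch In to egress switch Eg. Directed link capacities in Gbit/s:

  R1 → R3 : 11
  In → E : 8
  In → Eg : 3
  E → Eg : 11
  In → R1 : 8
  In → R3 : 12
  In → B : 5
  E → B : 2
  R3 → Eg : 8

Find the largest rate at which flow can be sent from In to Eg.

Augment In→Eg: bottleneck 3, flow now 3.
Augment In→E→Eg: bottleneck 8, flow now 11.
Augment In→R3→Eg: bottleneck 8, flow now 19.
No augmenting path remains; maximum flow = 19.
In the residual graph, reachable from In: {In, R1, B, R3}.
Min-cut edges: In→E (8), In→Eg (3), R3→Eg (8); capacity 8 + 3 + 8 = 19.
This cut is saturated, so no flow can exceed 19.

19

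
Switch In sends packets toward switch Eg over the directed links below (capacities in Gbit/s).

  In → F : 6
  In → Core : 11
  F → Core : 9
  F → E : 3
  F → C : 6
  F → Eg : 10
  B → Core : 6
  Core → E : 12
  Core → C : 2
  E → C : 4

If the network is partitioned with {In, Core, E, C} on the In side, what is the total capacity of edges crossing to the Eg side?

Edges leaving {In, Core, E, C}: In→F (6).
Cut capacity = 6 = 6.

6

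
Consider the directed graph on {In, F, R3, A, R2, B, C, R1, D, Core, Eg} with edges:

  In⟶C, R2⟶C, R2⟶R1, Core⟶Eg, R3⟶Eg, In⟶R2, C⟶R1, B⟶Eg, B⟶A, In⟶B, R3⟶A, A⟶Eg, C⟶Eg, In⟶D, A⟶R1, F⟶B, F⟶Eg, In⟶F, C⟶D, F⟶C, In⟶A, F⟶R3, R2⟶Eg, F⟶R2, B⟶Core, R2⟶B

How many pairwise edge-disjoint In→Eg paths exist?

5

Assign every edge capacity 1; by Menger, the answer equals the max flow.
Path In→F→Eg (+1); total 1.
Path In→A→Eg (+1); total 2.
Path In→R2→Eg (+1); total 3.
Path In→B→Eg (+1); total 4.
Path In→C→Eg (+1); total 5.
No residual In→Eg path; max flow = 5.
Certifying cut of size 5: {In→A, In→B, In→C, In→F, In→R2}.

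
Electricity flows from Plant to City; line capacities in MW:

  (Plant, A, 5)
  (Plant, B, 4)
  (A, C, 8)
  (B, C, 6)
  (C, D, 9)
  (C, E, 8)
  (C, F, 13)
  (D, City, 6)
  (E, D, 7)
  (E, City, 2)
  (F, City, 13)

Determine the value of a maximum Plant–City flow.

9

Augment Plant→A→C→D→City: bottleneck 5, flow now 5.
Augment Plant→B→C→D→City: bottleneck 1, flow now 6.
Augment Plant→B→C→E→City: bottleneck 2, flow now 8.
Augment Plant→B→C→F→City: bottleneck 1, flow now 9.
No augmenting path remains; maximum flow = 9.
In the residual graph, reachable from Plant: {Plant}.
Min-cut edges: Plant→A (5), Plant→B (4); capacity 5 + 4 = 9.
This cut is saturated, so no flow can exceed 9.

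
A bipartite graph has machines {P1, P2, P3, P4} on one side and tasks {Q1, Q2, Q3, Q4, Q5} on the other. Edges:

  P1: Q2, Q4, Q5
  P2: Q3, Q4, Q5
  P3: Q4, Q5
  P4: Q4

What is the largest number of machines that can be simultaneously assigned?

Unit-capacity flow: source→left, listed edges, right→sink; max matching = max flow.
Augmenting path P1→Q2 (+1); matched 1.
Augmenting path P2→Q3 (+1); matched 2.
Augmenting path P3→Q4 (+1); matched 3.
Augmenting path P4→Q4→P3→Q5 (+1); matched 4.
No augmenting path remains; maximum matching = 4.
König certificate: {P1, P2, P3, P4} is a vertex cover of size 4 (every listed pair touches it), so no matching can be larger.

4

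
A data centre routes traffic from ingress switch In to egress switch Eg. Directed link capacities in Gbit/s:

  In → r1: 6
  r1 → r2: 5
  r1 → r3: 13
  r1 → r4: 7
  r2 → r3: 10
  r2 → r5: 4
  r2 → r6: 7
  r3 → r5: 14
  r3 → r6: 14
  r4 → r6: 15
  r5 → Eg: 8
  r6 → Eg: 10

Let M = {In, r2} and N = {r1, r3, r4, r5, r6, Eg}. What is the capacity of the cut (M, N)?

Edges leaving {In, r2}: In→r1 (6), r2→r3 (10), r2→r5 (4), r2→r6 (7).
Cut capacity = 6 + 10 + 4 + 7 = 27.

27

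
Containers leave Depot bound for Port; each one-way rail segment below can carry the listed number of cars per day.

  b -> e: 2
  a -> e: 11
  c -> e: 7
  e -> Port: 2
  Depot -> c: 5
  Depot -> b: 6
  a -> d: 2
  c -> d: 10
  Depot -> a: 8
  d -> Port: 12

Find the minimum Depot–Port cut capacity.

9

Augment Depot→a→d→Port: bottleneck 2, flow now 2.
Augment Depot→a→e→Port: bottleneck 2, flow now 4.
Augment Depot→c→d→Port: bottleneck 5, flow now 9.
No augmenting path remains; maximum flow = 9.
By max-flow min-cut, the minimum cut capacity equals the max flow.
In the residual graph, reachable from Depot: {Depot, a, b, e}.
Min-cut edges: Depot→c (5), a→d (2), e→Port (2); capacity 5 + 2 + 2 = 9.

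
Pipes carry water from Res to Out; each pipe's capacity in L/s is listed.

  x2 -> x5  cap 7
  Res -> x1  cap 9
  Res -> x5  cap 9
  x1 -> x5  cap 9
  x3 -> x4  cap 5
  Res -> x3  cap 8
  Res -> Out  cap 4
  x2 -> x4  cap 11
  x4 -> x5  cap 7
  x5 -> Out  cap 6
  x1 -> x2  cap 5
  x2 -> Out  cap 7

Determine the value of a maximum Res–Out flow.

Augment Res→Out: bottleneck 4, flow now 4.
Augment Res→x5→Out: bottleneck 6, flow now 10.
Augment Res→x1→x2→Out: bottleneck 5, flow now 15.
No augmenting path remains; maximum flow = 15.
In the residual graph, reachable from Res: {Res, x1, x3, x4, x5}.
Min-cut edges: Res→Out (4), x1→x2 (5), x5→Out (6); capacity 4 + 5 + 6 = 15.
This cut is saturated, so no flow can exceed 15.

15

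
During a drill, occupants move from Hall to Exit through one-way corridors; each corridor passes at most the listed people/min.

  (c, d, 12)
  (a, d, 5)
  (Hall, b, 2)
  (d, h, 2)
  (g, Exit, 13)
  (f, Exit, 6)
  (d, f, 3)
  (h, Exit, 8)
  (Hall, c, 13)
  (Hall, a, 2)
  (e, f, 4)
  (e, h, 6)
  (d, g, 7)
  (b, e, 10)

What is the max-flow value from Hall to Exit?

Augment Hall→a→d→f→Exit: bottleneck 2, flow now 2.
Augment Hall→b→e→f→Exit: bottleneck 2, flow now 4.
Augment Hall→c→d→f→Exit: bottleneck 1, flow now 5.
Augment Hall→c→d→g→Exit: bottleneck 7, flow now 12.
Augment Hall→c→d→h→Exit: bottleneck 2, flow now 14.
No augmenting path remains; maximum flow = 14.
In the residual graph, reachable from Hall: {Hall, a, c, d}.
Min-cut edges: Hall→b (2), d→f (3), d→g (7), d→h (2); capacity 2 + 3 + 7 + 2 = 14.
This cut is saturated, so no flow can exceed 14.

14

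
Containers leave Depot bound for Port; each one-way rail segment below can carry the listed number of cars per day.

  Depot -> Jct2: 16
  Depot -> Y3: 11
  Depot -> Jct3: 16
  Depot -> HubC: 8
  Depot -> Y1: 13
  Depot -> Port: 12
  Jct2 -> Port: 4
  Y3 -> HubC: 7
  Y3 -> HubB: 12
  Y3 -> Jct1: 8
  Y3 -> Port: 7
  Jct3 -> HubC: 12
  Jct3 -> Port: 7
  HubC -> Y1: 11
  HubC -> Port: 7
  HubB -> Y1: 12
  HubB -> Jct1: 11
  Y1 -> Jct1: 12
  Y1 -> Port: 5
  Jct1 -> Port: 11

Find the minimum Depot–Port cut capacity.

53

Augment Depot→Port: bottleneck 12, flow now 12.
Augment Depot→Jct2→Port: bottleneck 4, flow now 16.
Augment Depot→Y3→Port: bottleneck 7, flow now 23.
Augment Depot→Jct3→Port: bottleneck 7, flow now 30.
Augment Depot→HubC→Port: bottleneck 7, flow now 37.
Augment Depot→Y1→Port: bottleneck 5, flow now 42.
Augment Depot→Y3→Jct1→Port: bottleneck 4, flow now 46.
Augment Depot→Y1→Jct1→Port: bottleneck 7, flow now 53.
No augmenting path remains; maximum flow = 53.
By max-flow min-cut, the minimum cut capacity equals the max flow.
In the residual graph, reachable from Depot: {Depot, Jct2, Y3, Jct3, HubC, HubB, Y1, Jct1}.
Min-cut edges: Depot→Port (12), Jct2→Port (4), Y3→Port (7), Jct3→Port (7), HubC→Port (7), Y1→Port (5), Jct1→Port (11); capacity 12 + 4 + 7 + 7 + 7 + 5 + 11 = 53.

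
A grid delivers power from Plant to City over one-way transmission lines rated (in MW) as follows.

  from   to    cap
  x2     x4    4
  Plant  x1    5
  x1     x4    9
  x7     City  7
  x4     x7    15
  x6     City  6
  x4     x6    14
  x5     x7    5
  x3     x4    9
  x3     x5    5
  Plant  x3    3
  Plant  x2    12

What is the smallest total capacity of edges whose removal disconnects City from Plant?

12

Augment Plant→x1→x4→x6→City: bottleneck 5, flow now 5.
Augment Plant→x2→x4→x6→City: bottleneck 1, flow now 6.
Augment Plant→x2→x4→x7→City: bottleneck 3, flow now 9.
Augment Plant→x3→x4→x7→City: bottleneck 3, flow now 12.
No augmenting path remains; maximum flow = 12.
By max-flow min-cut, the minimum cut capacity equals the max flow.
In the residual graph, reachable from Plant: {Plant, x2}.
Min-cut edges: Plant→x1 (5), Plant→x3 (3), x2→x4 (4); capacity 5 + 3 + 4 = 12.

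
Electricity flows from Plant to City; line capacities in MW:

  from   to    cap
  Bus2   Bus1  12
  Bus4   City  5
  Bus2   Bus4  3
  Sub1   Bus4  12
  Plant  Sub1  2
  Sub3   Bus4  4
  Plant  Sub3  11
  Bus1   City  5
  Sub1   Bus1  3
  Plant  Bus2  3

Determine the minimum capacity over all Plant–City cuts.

9

Augment Plant→Sub3→Bus4→City: bottleneck 4, flow now 4.
Augment Plant→Bus2→Bus4→City: bottleneck 1, flow now 5.
Augment Plant→Bus2→Bus1→City: bottleneck 2, flow now 7.
Augment Plant→Sub1→Bus1→City: bottleneck 2, flow now 9.
No augmenting path remains; maximum flow = 9.
By max-flow min-cut, the minimum cut capacity equals the max flow.
In the residual graph, reachable from Plant: {Plant, Sub3}.
Min-cut edges: Plant→Bus2 (3), Plant→Sub1 (2), Sub3→Bus4 (4); capacity 3 + 2 + 4 = 9.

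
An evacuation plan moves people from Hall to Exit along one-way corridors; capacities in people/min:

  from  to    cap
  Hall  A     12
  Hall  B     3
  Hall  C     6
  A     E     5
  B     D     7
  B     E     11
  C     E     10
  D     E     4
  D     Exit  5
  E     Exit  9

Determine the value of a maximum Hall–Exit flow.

12

Augment Hall→A→E→Exit: bottleneck 5, flow now 5.
Augment Hall→B→D→Exit: bottleneck 3, flow now 8.
Augment Hall→C→E→Exit: bottleneck 4, flow now 12.
No augmenting path remains; maximum flow = 12.
In the residual graph, reachable from Hall: {Hall, A, C, E}.
Min-cut edges: Hall→B (3), E→Exit (9); capacity 3 + 9 = 12.
This cut is saturated, so no flow can exceed 12.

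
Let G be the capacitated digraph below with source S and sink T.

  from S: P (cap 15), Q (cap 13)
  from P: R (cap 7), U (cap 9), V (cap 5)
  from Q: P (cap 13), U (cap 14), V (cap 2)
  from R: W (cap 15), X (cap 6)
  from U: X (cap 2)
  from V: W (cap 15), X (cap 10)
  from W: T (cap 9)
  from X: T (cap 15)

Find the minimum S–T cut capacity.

16

Augment S→P→R→W→T: bottleneck 7, flow now 7.
Augment S→P→U→X→T: bottleneck 2, flow now 9.
Augment S→P→V→W→T: bottleneck 2, flow now 11.
Augment S→P→V→X→T: bottleneck 3, flow now 14.
Augment S→Q→V→X→T: bottleneck 2, flow now 16.
No augmenting path remains; maximum flow = 16.
By max-flow min-cut, the minimum cut capacity equals the max flow.
In the residual graph, reachable from S: {S, P, Q, U}.
Min-cut edges: P→R (7), P→V (5), Q→V (2), U→X (2); capacity 7 + 5 + 2 + 2 = 16.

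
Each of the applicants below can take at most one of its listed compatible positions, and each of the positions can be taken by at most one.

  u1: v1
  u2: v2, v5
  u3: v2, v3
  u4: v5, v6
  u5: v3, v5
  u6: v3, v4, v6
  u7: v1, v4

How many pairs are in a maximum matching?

6

Unit-capacity flow: source→left, listed edges, right→sink; max matching = max flow.
Augmenting path u1→v1 (+1); matched 1.
Augmenting path u2→v2 (+1); matched 2.
Augmenting path u3→v3 (+1); matched 3.
Augmenting path u4→v5 (+1); matched 4.
Augmenting path u6→v4 (+1); matched 5.
Augmenting path u5→v5→u4→v6 (+1); matched 6.
No augmenting path remains; maximum matching = 6.
König certificate: {v1, v2, v3, v4, v5, v6} is a vertex cover of size 6 (every listed pair touches it), so no matching can be larger.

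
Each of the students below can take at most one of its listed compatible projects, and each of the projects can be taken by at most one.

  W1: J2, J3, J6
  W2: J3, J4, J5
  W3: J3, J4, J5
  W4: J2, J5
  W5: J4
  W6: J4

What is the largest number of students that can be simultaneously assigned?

5

Unit-capacity flow: source→left, listed edges, right→sink; max matching = max flow.
Augmenting path W1→J2 (+1); matched 1.
Augmenting path W2→J3 (+1); matched 2.
Augmenting path W3→J4 (+1); matched 3.
Augmenting path W4→J5 (+1); matched 4.
Augmenting path W5→J4→W3→J5→W4→J2→W1→J6 (+1); matched 5.
No augmenting path remains; maximum matching = 5.
König certificate: {W1, W2, W3, W4, J4} is a vertex cover of size 5 (every listed pair touches it), so no matching can be larger.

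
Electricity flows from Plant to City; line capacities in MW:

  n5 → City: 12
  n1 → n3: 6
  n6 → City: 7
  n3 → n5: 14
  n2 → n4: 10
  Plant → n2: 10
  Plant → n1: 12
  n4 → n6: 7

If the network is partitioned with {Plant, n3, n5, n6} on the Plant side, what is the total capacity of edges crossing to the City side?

Edges leaving {Plant, n3, n5, n6}: Plant→n1 (12), Plant→n2 (10), n5→City (12), n6→City (7).
Cut capacity = 12 + 10 + 12 + 7 = 41.

41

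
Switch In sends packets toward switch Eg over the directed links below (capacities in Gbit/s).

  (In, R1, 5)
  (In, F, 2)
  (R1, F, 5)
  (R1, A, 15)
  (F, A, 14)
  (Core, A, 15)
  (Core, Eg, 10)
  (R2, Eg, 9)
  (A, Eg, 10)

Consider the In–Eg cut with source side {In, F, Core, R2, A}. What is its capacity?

Edges leaving {In, F, Core, R2, A}: In→R1 (5), Core→Eg (10), R2→Eg (9), A→Eg (10).
Cut capacity = 5 + 10 + 9 + 10 = 34.

34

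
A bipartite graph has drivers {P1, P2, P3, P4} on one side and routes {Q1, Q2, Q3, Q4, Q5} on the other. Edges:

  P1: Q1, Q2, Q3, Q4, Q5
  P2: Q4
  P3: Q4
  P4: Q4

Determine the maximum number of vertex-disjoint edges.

Unit-capacity flow: source→left, listed edges, right→sink; max matching = max flow.
Augmenting path P1→Q1 (+1); matched 1.
Augmenting path P2→Q4 (+1); matched 2.
No augmenting path remains; maximum matching = 2.
König certificate: {P1, Q4} is a vertex cover of size 2 (every listed pair touches it), so no matching can be larger.

2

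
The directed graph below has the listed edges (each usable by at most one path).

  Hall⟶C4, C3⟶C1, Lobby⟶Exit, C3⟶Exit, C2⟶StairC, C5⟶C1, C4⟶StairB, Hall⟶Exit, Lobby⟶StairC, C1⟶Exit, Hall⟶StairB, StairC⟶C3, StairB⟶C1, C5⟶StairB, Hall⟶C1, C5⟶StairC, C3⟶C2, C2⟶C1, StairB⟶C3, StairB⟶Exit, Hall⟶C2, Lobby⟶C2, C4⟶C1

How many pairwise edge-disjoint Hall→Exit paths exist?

Assign every edge capacity 1; by Menger, the answer equals the max flow.
Path Hall→Exit (+1); total 1.
Path Hall→StairB→Exit (+1); total 2.
Path Hall→C1→Exit (+1); total 3.
Path Hall→C2→StairC→C3→Exit (+1); total 4.
No residual Hall→Exit path; max flow = 4.
Certifying cut of size 4: {C1→Exit, C3→Exit, Hall→Exit, StairB→Exit}.

4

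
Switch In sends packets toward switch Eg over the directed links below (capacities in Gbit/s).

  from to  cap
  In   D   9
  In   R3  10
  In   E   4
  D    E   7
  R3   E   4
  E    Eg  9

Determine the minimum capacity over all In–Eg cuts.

Augment In→E→Eg: bottleneck 4, flow now 4.
Augment In→D→E→Eg: bottleneck 5, flow now 9.
No augmenting path remains; maximum flow = 9.
By max-flow min-cut, the minimum cut capacity equals the max flow.
In the residual graph, reachable from In: {In, D, R3, E}.
Min-cut edges: E→Eg (9); capacity 9 = 9.

9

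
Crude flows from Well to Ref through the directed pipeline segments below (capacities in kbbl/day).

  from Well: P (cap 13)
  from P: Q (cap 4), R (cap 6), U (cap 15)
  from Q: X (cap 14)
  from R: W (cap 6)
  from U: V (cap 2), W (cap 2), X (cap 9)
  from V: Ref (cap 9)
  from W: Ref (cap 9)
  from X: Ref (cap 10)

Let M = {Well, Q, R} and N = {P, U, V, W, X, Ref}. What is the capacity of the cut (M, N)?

Edges leaving {Well, Q, R}: Well→P (13), Q→X (14), R→W (6).
Cut capacity = 13 + 14 + 6 = 33.

33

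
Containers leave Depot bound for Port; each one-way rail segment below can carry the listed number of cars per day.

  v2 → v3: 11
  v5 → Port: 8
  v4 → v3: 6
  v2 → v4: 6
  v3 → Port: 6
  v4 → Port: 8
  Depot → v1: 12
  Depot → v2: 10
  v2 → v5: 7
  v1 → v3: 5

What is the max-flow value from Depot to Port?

15

Augment Depot→v1→v3→Port: bottleneck 5, flow now 5.
Augment Depot→v2→v3→Port: bottleneck 1, flow now 6.
Augment Depot→v2→v4→Port: bottleneck 6, flow now 12.
Augment Depot→v2→v5→Port: bottleneck 3, flow now 15.
No augmenting path remains; maximum flow = 15.
In the residual graph, reachable from Depot: {Depot, v1}.
Min-cut edges: Depot→v2 (10), v1→v3 (5); capacity 10 + 5 = 15.
This cut is saturated, so no flow can exceed 15.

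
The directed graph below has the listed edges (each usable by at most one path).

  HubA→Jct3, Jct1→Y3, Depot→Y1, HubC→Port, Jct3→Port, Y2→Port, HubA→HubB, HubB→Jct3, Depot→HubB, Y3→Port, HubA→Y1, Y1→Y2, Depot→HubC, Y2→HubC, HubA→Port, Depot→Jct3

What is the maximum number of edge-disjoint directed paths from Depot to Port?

3

Assign every edge capacity 1; by Menger, the answer equals the max flow.
Path Depot→HubC→Port (+1); total 1.
Path Depot→Jct3→Port (+1); total 2.
Path Depot→Y1→Y2→Port (+1); total 3.
No residual Depot→Port path; max flow = 3.
Certifying cut of size 3: {Depot→HubC, Depot→Y1, Jct3→Port}.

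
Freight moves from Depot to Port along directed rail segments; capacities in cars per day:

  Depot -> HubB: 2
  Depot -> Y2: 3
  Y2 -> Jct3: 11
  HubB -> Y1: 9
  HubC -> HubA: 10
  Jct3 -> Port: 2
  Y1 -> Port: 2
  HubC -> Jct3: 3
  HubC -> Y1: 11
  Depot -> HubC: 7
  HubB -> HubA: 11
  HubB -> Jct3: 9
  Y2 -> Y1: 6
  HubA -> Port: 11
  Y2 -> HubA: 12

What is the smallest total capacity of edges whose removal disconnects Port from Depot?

Augment Depot→HubB→Y1→Port: bottleneck 2, flow now 2.
Augment Depot→HubC→HubA→Port: bottleneck 7, flow now 9.
Augment Depot→Y2→HubA→Port: bottleneck 3, flow now 12.
No augmenting path remains; maximum flow = 12.
By max-flow min-cut, the minimum cut capacity equals the max flow.
In the residual graph, reachable from Depot: {Depot}.
Min-cut edges: Depot→HubB (2), Depot→HubC (7), Depot→Y2 (3); capacity 2 + 7 + 3 = 12.

12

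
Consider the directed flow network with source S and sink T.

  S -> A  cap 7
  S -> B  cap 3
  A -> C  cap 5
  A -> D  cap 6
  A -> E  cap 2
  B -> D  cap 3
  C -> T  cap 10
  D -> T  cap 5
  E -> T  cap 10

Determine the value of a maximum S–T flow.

10

Augment S→A→C→T: bottleneck 5, flow now 5.
Augment S→A→D→T: bottleneck 2, flow now 7.
Augment S→B→D→T: bottleneck 3, flow now 10.
No augmenting path remains; maximum flow = 10.
In the residual graph, reachable from S: {S}.
Min-cut edges: S→A (7), S→B (3); capacity 7 + 3 = 10.
This cut is saturated, so no flow can exceed 10.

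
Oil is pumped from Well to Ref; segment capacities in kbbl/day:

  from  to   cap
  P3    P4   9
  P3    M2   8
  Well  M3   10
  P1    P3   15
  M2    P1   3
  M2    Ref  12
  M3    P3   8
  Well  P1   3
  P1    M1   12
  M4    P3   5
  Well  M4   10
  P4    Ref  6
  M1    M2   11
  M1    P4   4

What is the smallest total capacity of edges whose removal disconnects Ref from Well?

Augment Well→M4→P3→P4→Ref: bottleneck 5, flow now 5.
Augment Well→M3→P3→P4→Ref: bottleneck 1, flow now 6.
Augment Well→M3→P3→M2→Ref: bottleneck 7, flow now 13.
Augment Well→P1→P3→M2→Ref: bottleneck 1, flow now 14.
Augment Well→P1→M1→M2→Ref: bottleneck 2, flow now 16.
No augmenting path remains; maximum flow = 16.
By max-flow min-cut, the minimum cut capacity equals the max flow.
In the residual graph, reachable from Well: {Well, M4, M3}.
Min-cut edges: Well→P1 (3), M4→P3 (5), M3→P3 (8); capacity 3 + 5 + 8 = 16.

16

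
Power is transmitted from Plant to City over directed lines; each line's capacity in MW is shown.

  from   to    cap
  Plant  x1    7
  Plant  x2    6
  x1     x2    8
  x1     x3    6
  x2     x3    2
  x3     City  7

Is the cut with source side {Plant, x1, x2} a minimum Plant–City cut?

Given cut capacity: 6 + 2 = 8.
Augment Plant→x1→x3→City: bottleneck 6, flow now 6.
Augment Plant→x2→x3→City: bottleneck 1, flow now 7.
No augmenting path remains; maximum flow = 7.
In the residual graph, reachable from Plant: {Plant, x1, x2, x3}.
Min-cut edges: x3→City (7); capacity 7 = 7.
Cut capacity 8 exceeds the max flow 7, so it is not minimum.

No — its capacity is 8, but the minimum cut has capacity 7.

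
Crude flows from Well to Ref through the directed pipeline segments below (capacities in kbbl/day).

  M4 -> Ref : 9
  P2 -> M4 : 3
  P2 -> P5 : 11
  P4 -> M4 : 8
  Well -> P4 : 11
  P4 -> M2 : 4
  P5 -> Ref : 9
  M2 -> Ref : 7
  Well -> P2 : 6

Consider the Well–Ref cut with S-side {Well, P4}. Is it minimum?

Given cut capacity: 6 + 4 + 8 = 18.
Augment Well→P2→M4→Ref: bottleneck 3, flow now 3.
Augment Well→P2→P5→Ref: bottleneck 3, flow now 6.
Augment Well→P4→M2→Ref: bottleneck 4, flow now 10.
Augment Well→P4→M4→Ref: bottleneck 6, flow now 16.
Augment Well→P4→M4→P2→P5→Ref: bottleneck 1, flow now 17. (uses reverse residual edge)
No augmenting path remains; maximum flow = 17.
In the residual graph, reachable from Well: {Well}.
Min-cut edges: Well→P2 (6), Well→P4 (11); capacity 6 + 11 = 17.
Cut capacity 18 exceeds the max flow 17, so it is not minimum.

No — its capacity is 18, but the minimum cut has capacity 17.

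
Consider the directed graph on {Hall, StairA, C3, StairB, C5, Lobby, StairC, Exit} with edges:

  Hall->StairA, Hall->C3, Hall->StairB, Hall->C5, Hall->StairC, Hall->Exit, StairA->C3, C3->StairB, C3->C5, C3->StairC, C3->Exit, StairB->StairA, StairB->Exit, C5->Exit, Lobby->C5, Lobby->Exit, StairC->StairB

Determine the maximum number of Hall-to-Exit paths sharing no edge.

Assign every edge capacity 1; by Menger, the answer equals the max flow.
Path Hall→Exit (+1); total 1.
Path Hall→C3→Exit (+1); total 2.
Path Hall→StairB→Exit (+1); total 3.
Path Hall→C5→Exit (+1); total 4.
No residual Hall→Exit path; max flow = 4.
Certifying cut of size 4: {C3→Exit, C5→Exit, Hall→Exit, StairB→Exit}.

4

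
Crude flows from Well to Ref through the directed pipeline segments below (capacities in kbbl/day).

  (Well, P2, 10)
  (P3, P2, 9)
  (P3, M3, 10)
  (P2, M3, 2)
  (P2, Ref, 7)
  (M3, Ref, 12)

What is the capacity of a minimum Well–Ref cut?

9

Augment Well→P2→Ref: bottleneck 7, flow now 7.
Augment Well→P2→M3→Ref: bottleneck 2, flow now 9.
No augmenting path remains; maximum flow = 9.
By max-flow min-cut, the minimum cut capacity equals the max flow.
In the residual graph, reachable from Well: {Well, P2}.
Min-cut edges: P2→M3 (2), P2→Ref (7); capacity 2 + 7 = 9.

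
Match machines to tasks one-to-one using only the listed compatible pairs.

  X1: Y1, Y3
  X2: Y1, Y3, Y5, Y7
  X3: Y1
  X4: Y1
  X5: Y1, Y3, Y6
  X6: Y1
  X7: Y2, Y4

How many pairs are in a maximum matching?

5

Unit-capacity flow: source→left, listed edges, right→sink; max matching = max flow.
Augmenting path X1→Y1 (+1); matched 1.
Augmenting path X2→Y3 (+1); matched 2.
Augmenting path X5→Y6 (+1); matched 3.
Augmenting path X7→Y2 (+1); matched 4.
Augmenting path X3→Y1→X1→Y3→X2→Y5 (+1); matched 5.
No augmenting path remains; maximum matching = 5.
König certificate: {X1, X2, X5, X7, Y1} is a vertex cover of size 5 (every listed pair touches it), so no matching can be larger.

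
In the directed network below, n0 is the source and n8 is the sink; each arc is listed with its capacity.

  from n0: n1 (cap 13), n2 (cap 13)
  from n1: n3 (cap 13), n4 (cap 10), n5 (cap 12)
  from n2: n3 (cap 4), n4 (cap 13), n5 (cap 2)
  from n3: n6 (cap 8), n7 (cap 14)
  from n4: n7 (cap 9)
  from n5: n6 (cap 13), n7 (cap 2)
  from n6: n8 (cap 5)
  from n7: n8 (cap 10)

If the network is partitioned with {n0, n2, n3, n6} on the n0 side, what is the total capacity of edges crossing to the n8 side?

47

Edges leaving {n0, n2, n3, n6}: n0→n1 (13), n2→n4 (13), n2→n5 (2), n3→n7 (14), n6→n8 (5).
Cut capacity = 13 + 13 + 2 + 14 + 5 = 47.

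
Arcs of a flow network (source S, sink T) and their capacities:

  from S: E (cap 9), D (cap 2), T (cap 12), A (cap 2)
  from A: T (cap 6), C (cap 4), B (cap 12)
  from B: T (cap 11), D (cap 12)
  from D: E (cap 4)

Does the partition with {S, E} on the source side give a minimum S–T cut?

No — its capacity is 16, but the minimum cut has capacity 14.

Given cut capacity: 2 + 2 + 12 = 16.
Augment S→T: bottleneck 12, flow now 12.
Augment S→A→T: bottleneck 2, flow now 14.
No augmenting path remains; maximum flow = 14.
In the residual graph, reachable from S: {S, D, E}.
Min-cut edges: S→A (2), S→T (12); capacity 2 + 12 = 14.
Cut capacity 16 exceeds the max flow 14, so it is not minimum.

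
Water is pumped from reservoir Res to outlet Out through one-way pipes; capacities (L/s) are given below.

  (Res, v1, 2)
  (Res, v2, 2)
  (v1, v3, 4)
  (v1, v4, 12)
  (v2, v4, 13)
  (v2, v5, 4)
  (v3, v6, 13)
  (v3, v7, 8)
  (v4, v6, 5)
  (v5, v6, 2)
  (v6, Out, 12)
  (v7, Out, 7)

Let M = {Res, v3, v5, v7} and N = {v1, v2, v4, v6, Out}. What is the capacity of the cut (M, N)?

Edges leaving {Res, v3, v5, v7}: Res→v1 (2), Res→v2 (2), v3→v6 (13), v5→v6 (2), v7→Out (7).
Cut capacity = 2 + 2 + 13 + 2 + 7 = 26.

26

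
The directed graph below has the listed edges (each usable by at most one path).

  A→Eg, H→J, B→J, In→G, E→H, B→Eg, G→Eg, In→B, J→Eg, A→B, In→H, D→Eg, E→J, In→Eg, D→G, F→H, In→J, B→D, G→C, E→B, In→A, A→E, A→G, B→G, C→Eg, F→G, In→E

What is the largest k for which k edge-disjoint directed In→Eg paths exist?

Assign every edge capacity 1; by Menger, the answer equals the max flow.
Path In→Eg (+1); total 1.
Path In→A→Eg (+1); total 2.
Path In→B→Eg (+1); total 3.
Path In→G→Eg (+1); total 4.
Path In→J→Eg (+1); total 5.
Path In→E→B→D→Eg (+1); total 6.
No residual In→Eg path; max flow = 6.
Certifying cut of size 6: {In→A, In→B, In→E, In→Eg, In→G, J→Eg}.

6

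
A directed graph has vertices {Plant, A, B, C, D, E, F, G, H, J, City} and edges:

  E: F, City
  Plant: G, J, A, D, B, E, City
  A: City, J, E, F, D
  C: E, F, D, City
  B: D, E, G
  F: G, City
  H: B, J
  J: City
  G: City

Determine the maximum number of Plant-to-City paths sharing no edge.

Assign every edge capacity 1; by Menger, the answer equals the max flow.
Path Plant→City (+1); total 1.
Path Plant→A→City (+1); total 2.
Path Plant→E→City (+1); total 3.
Path Plant→G→City (+1); total 4.
Path Plant→J→City (+1); total 5.
Path Plant→B→E→F→City (+1); total 6.
No residual Plant→City path; max flow = 6.
Certifying cut of size 6: {Plant→A, Plant→B, Plant→City, Plant→E, Plant→G, Plant→J}.

6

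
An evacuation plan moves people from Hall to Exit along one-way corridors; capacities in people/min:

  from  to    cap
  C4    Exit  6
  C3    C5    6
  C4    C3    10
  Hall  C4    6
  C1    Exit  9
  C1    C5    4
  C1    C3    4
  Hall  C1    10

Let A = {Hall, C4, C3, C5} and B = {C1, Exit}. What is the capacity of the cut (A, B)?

16

Edges leaving {Hall, C4, C3, C5}: Hall→C1 (10), C4→Exit (6).
Cut capacity = 10 + 6 = 16.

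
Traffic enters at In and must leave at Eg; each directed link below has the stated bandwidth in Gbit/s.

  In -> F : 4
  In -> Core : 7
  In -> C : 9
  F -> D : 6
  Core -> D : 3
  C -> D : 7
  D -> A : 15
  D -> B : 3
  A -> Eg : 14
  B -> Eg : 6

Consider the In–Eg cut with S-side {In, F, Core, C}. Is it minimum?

Given cut capacity: 6 + 3 + 7 = 16.
Augment In→F→D→A→Eg: bottleneck 4, flow now 4.
Augment In→Core→D→A→Eg: bottleneck 3, flow now 7.
Augment In→C→D→A→Eg: bottleneck 7, flow now 14.
No augmenting path remains; maximum flow = 14.
In the residual graph, reachable from In: {In, Core, C}.
Min-cut edges: In→F (4), Core→D (3), C→D (7); capacity 4 + 3 + 7 = 14.
Cut capacity 16 exceeds the max flow 14, so it is not minimum.

No — its capacity is 16, but the minimum cut has capacity 14.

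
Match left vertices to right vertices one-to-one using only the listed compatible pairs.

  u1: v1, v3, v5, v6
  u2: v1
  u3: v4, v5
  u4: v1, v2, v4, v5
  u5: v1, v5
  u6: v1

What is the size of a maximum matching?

5

Unit-capacity flow: source→left, listed edges, right→sink; max matching = max flow.
Augmenting path u1→v1 (+1); matched 1.
Augmenting path u3→v4 (+1); matched 2.
Augmenting path u4→v2 (+1); matched 3.
Augmenting path u5→v5 (+1); matched 4.
Augmenting path u2→v1→u1→v3 (+1); matched 5.
No augmenting path remains; maximum matching = 5.
König certificate: {u1, u3, u4, u5, v1} is a vertex cover of size 5 (every listed pair touches it), so no matching can be larger.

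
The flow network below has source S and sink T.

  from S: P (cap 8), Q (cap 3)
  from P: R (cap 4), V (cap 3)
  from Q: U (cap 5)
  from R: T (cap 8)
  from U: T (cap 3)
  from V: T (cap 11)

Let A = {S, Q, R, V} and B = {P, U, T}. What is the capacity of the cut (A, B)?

Edges leaving {S, Q, R, V}: S→P (8), Q→U (5), R→T (8), V→T (11).
Cut capacity = 8 + 5 + 8 + 11 = 32.

32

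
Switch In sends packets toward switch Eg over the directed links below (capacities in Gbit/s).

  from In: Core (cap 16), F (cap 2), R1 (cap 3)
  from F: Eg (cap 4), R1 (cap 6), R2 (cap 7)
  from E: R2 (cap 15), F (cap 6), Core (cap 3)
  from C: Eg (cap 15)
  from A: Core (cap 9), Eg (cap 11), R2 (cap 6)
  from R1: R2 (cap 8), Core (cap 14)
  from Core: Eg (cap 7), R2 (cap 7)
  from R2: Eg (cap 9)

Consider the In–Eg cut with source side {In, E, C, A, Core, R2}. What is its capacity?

Edges leaving {In, E, C, A, Core, R2}: In→F (2), In→R1 (3), E→F (6), C→Eg (15), A→Eg (11), Core→Eg (7), R2→Eg (9).
Cut capacity = 2 + 3 + 6 + 15 + 11 + 7 + 9 = 53.

53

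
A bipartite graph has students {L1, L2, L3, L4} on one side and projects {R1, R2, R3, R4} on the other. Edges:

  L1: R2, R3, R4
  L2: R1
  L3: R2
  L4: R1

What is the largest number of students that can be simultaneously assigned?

3

Unit-capacity flow: source→left, listed edges, right→sink; max matching = max flow.
Augmenting path L1→R2 (+1); matched 1.
Augmenting path L2→R1 (+1); matched 2.
Augmenting path L3→R2→L1→R3 (+1); matched 3.
No augmenting path remains; maximum matching = 3.
König certificate: {L1, L3, R1} is a vertex cover of size 3 (every listed pair touches it), so no matching can be larger.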